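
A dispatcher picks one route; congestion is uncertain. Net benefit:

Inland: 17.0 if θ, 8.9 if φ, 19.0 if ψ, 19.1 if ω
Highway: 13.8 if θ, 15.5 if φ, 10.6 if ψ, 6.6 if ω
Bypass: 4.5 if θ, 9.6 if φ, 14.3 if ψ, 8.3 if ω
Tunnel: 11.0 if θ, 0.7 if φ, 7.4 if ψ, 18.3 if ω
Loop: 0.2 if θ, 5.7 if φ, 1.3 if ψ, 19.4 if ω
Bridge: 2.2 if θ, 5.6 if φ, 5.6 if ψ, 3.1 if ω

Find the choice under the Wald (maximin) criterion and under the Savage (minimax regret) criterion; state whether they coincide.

Row minima: Inland=8.9, Highway=6.6, Bypass=4.5, Tunnel=0.7, Loop=0.2, Bridge=2.2
Best worst-case = 8.9 → Inland.
Column bests: θ=17.0, φ=15.5, ψ=19.0, ω=19.4.
Inland regrets: 0.0, 6.6, 0.0, 0.3 → max 6.6
Highway regrets: 3.2, 0.0, 8.4, 12.8 → max 12.8
Bypass regrets: 12.5, 5.9, 4.7, 11.1 → max 12.5
Tunnel regrets: 6.0, 14.8, 11.6, 1.1 → max 14.8
Loop regrets: 16.8, 9.8, 17.7, 0.0 → max 17.7
Bridge regrets: 14.8, 9.9, 13.4, 16.3 → max 16.3
Smallest max regret = 6.6 → Inland.

maximin → Inland; minimax regret → Inland (agree)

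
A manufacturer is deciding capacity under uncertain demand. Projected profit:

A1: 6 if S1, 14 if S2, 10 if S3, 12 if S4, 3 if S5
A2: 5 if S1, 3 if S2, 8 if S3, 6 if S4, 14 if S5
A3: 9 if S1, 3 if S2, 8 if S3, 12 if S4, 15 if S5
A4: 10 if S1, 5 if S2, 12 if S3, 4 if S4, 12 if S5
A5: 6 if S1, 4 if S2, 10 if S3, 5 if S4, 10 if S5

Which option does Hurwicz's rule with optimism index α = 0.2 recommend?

A1: 0.2·14 + 0.8·3 = 5.2
A2: 0.2·14 + 0.8·3 = 5.2
A3: 0.2·15 + 0.8·3 = 5.4
A4: 0.2·12 + 0.8·4 = 5.6
A5: 0.2·10 + 0.8·4 = 5.2
Highest Hurwicz score = 5.6 → A4.

A4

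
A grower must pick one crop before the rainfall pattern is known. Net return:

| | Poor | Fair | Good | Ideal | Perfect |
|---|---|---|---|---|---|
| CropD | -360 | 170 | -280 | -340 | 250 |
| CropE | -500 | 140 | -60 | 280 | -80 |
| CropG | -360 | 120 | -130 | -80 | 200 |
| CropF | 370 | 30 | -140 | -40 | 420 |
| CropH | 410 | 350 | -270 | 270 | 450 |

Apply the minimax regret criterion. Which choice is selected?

CropH

Column bests: Poor=410, Fair=350, Good=-60, Ideal=280, Perfect=450.
CropD regrets: 770, 180, 220, 620, 200 → max 770
CropE regrets: 910, 210, 0, 0, 530 → max 910
CropG regrets: 770, 230, 70, 360, 250 → max 770
CropF regrets: 40, 320, 80, 320, 30 → max 320
CropH regrets: 0, 0, 210, 10, 0 → max 210
Smallest max regret = 210 → CropH.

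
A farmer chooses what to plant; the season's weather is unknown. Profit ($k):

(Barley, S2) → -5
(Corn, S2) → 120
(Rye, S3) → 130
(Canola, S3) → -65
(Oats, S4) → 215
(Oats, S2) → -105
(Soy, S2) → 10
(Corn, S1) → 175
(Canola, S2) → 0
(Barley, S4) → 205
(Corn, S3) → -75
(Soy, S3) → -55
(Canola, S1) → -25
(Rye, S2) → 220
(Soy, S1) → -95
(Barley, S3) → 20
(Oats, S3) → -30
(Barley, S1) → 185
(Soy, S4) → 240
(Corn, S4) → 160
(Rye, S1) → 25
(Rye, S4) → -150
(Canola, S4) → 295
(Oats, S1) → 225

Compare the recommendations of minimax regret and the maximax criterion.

Column bests: S1=225, S2=220, S3=130, S4=295.
Rye regrets: 200, 0, 0, 445 → max 445
Soy regrets: 320, 210, 185, 55 → max 320
Barley regrets: 40, 225, 110, 90 → max 225
Canola regrets: 250, 220, 195, 0 → max 250
Oats regrets: 0, 325, 160, 80 → max 325
Corn regrets: 50, 100, 205, 135 → max 205
Smallest max regret = 205 → Corn.
Row maxima: Rye=220, Soy=240, Barley=205, Canola=295, Oats=225, Corn=175
Best best-case = 295 → Canola.

minimax regret → Corn; maximax → Canola (disagree)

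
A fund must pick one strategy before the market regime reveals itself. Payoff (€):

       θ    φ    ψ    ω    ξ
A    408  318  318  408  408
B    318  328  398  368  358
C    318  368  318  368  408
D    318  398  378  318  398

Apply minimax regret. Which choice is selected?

Column bests: θ=408, φ=398, ψ=398, ω=408, ξ=408.
A regrets: 0, 80, 80, 0, 0 → max 80
B regrets: 90, 70, 0, 40, 50 → max 90
C regrets: 90, 30, 80, 40, 0 → max 90
D regrets: 90, 0, 20, 90, 10 → max 90
Smallest max regret = 80 → A.

A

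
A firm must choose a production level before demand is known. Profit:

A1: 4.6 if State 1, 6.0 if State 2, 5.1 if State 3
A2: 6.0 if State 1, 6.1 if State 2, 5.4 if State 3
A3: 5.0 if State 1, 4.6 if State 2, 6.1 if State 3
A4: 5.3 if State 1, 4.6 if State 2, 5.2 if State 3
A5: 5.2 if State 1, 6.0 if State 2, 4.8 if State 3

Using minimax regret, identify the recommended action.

A2

Column bests: State 1=6.0, State 2=6.1, State 3=6.1.
A1 regrets: 1.4, 0.1, 1.0 → max 1.4
A2 regrets: 0.0, 0.0, 0.7 → max 0.7
A3 regrets: 1.0, 1.5, 0.0 → max 1.5
A4 regrets: 0.7, 1.5, 0.9 → max 1.5
A5 regrets: 0.8, 0.1, 1.3 → max 1.3
Smallest max regret = 0.7 → A2.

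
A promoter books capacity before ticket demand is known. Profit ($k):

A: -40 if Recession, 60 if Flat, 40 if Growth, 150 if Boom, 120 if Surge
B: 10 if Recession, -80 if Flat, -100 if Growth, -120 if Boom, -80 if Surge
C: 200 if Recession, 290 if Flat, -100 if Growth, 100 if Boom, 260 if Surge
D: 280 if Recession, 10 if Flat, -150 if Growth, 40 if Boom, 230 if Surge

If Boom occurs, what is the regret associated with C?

Best payoff under Boom is 150.
Regret = 150 − 100 = 50.

50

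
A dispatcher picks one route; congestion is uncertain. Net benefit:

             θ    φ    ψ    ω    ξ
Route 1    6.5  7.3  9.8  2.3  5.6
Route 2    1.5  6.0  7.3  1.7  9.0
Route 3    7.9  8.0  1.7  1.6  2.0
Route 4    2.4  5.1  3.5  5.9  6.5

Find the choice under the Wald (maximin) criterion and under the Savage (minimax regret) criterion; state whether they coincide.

maximin → Route 4; minimax regret → Route 1 (disagree)

Row minima: Route 1=2.3, Route 2=1.5, Route 3=1.6, Route 4=2.4
Best worst-case = 2.4 → Route 4.
Column bests: θ=7.9, φ=8.0, ψ=9.8, ω=5.9, ξ=9.0.
Route 1 regrets: 1.4, 0.7, 0.0, 3.6, 3.4 → max 3.6
Route 2 regrets: 6.4, 2.0, 2.5, 4.2, 0.0 → max 6.4
Route 3 regrets: 0.0, 0.0, 8.1, 4.3, 7.0 → max 8.1
Route 4 regrets: 5.5, 2.9, 6.3, 0.0, 2.5 → max 6.3
Smallest max regret = 3.6 → Route 1.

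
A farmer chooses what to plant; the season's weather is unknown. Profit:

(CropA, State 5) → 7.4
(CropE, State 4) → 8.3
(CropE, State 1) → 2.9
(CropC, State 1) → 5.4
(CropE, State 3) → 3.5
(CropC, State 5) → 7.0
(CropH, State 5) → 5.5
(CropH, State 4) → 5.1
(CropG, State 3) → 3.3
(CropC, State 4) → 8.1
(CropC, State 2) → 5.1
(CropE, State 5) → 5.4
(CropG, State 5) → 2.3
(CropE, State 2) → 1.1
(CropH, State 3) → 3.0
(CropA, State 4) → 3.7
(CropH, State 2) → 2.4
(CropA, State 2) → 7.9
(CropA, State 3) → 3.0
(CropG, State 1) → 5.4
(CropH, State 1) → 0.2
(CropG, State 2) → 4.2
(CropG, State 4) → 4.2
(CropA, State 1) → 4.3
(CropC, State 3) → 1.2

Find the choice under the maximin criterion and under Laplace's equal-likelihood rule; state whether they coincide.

maximin → CropA; laplace → CropC (disagree)

Row minima: CropH=0.2, CropG=2.3, CropE=1.1, CropC=1.2, CropA=3.0
Best worst-case = 3.0 → CropA.
Row averages: CropH=3.24, CropG=3.88, CropE=4.24, CropC=5.36, CropA=5.26
Highest average = 5.36 → CropC.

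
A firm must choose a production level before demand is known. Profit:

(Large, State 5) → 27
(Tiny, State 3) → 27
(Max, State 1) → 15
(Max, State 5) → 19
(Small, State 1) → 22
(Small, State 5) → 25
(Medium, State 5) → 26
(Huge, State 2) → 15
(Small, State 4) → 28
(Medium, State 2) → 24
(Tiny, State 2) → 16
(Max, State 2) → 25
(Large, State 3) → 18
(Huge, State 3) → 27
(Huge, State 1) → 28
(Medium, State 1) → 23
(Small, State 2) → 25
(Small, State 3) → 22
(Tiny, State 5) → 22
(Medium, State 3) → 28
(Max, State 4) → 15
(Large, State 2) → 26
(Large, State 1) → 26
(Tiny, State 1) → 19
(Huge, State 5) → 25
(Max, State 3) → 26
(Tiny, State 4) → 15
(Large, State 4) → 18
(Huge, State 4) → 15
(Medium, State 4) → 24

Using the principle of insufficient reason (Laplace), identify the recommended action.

Row averages: Tiny=19.8, Small=24.4, Medium=25, Large=23, Huge=22, Max=20
Highest average = 25 → Medium.

Medium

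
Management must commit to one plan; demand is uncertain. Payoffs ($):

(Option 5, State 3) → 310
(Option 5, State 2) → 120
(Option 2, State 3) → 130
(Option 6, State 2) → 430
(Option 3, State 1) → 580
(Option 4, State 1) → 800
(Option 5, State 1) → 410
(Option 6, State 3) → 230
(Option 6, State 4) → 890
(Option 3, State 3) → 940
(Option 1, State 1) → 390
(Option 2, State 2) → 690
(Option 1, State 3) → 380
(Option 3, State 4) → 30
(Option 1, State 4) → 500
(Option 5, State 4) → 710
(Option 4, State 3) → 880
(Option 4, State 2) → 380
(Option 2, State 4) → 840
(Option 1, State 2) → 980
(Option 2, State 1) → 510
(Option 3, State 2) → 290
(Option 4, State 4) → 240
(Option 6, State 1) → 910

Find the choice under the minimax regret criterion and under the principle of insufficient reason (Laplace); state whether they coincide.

Column bests: State 1=910, State 2=980, State 3=940, State 4=890.
Option 1 regrets: 520, 0, 560, 390 → max 560
Option 2 regrets: 400, 290, 810, 50 → max 810
Option 3 regrets: 330, 690, 0, 860 → max 860
Option 4 regrets: 110, 600, 60, 650 → max 650
Option 5 regrets: 500, 860, 630, 180 → max 860
Option 6 regrets: 0, 550, 710, 0 → max 710
Smallest max regret = 560 → Option 1.
Row averages: Option 1=562.5, Option 2=542.5, Option 3=460, Option 4=575, Option 5=387.5, Option 6=615
Highest average = 615 → Option 6.

minimax regret → Option 1; laplace → Option 6 (disagree)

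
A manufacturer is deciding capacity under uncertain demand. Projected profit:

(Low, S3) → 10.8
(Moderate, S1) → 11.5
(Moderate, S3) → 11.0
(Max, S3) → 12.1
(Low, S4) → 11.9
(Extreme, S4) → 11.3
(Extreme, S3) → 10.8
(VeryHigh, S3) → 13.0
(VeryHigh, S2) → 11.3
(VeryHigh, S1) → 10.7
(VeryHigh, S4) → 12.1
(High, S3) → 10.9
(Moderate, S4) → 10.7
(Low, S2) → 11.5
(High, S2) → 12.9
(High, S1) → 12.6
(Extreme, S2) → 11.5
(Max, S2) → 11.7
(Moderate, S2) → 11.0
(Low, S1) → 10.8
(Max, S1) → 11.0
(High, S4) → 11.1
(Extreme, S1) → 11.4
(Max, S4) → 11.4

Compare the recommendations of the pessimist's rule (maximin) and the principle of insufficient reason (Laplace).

Row minima: Low=10.8, Moderate=10.7, High=10.9, VeryHigh=10.7, Extreme=10.8, Max=11.0
Best worst-case = 11.0 → Max.
Row averages: Low=11.25, Moderate=11.05, High=11.875, VeryHigh=11.775, Extreme=11.25, Max=11.55
Highest average = 11.875 → High.

maximin → Max; laplace → High (disagree)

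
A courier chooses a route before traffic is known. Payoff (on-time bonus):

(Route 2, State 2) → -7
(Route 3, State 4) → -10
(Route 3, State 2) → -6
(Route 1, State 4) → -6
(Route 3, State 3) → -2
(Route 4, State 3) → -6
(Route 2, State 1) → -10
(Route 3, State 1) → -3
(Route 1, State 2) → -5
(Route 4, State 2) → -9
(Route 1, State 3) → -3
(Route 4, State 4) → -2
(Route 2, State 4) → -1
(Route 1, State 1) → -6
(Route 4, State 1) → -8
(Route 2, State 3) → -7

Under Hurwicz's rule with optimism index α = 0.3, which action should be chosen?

Route 1: 0.3·(-3) + 0.7·(-6) = -5.1
Route 2: 0.3·(-1) + 0.7·(-10) = -7.3
Route 3: 0.3·(-2) + 0.7·(-10) = -7.6
Route 4: 0.3·(-2) + 0.7·(-9) = -6.9
Highest Hurwicz score = -5.1 → Route 1.

Route 1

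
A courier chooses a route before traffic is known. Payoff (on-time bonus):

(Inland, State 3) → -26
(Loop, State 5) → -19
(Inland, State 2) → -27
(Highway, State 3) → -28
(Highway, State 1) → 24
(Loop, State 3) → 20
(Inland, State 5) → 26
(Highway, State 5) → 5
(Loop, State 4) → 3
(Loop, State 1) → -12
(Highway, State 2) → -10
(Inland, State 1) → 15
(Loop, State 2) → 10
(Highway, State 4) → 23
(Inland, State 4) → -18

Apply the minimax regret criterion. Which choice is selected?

Column bests: State 1=24, State 2=10, State 3=20, State 4=23, State 5=26.
Highway regrets: 0, 20, 48, 0, 21 → max 48
Loop regrets: 36, 0, 0, 20, 45 → max 45
Inland regrets: 9, 37, 46, 41, 0 → max 46
Smallest max regret = 45 → Loop.

Loop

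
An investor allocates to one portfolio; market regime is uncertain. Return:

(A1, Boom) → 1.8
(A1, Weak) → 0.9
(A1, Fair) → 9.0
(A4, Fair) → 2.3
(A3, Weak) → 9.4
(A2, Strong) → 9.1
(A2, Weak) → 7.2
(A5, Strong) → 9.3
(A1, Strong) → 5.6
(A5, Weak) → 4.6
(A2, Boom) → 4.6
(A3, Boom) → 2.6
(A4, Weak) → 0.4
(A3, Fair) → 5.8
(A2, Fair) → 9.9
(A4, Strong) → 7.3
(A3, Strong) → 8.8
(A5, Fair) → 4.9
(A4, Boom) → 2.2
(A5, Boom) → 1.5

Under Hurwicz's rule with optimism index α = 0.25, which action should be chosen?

A1: 0.25·9.0 + 0.75·0.9 = 2.925
A2: 0.25·9.9 + 0.75·4.6 = 5.925
A3: 0.25·9.4 + 0.75·2.6 = 4.3
A4: 0.25·7.3 + 0.75·0.4 = 2.125
A5: 0.25·9.3 + 0.75·1.5 = 3.45
Highest Hurwicz score = 5.925 → A2.

A2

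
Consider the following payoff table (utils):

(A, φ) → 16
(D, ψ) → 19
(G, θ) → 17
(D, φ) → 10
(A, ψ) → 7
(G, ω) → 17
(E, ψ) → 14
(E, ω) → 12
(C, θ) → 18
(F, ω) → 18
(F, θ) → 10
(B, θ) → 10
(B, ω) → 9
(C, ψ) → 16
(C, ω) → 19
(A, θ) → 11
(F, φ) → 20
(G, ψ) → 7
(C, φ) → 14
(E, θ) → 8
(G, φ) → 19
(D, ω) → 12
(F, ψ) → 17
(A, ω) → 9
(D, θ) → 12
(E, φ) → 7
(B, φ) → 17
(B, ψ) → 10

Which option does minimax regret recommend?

Column bests: θ=18, φ=20, ψ=19, ω=19.
A regrets: 7, 4, 12, 10 → max 12
B regrets: 8, 3, 9, 10 → max 10
C regrets: 0, 6, 3, 0 → max 6
D regrets: 6, 10, 0, 7 → max 10
E regrets: 10, 13, 5, 7 → max 13
F regrets: 8, 0, 2, 1 → max 8
G regrets: 1, 1, 12, 2 → max 12
Smallest max regret = 6 → C.

C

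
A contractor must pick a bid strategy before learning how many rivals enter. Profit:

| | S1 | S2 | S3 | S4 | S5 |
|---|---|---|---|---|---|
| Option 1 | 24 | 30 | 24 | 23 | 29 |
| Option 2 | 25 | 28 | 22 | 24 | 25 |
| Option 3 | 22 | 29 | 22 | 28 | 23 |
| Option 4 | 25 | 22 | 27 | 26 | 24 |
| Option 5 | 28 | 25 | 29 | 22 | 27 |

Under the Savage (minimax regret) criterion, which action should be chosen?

Column bests: S1=28, S2=30, S3=29, S4=28, S5=29.
Option 1 regrets: 4, 0, 5, 5, 0 → max 5
Option 2 regrets: 3, 2, 7, 4, 4 → max 7
Option 3 regrets: 6, 1, 7, 0, 6 → max 7
Option 4 regrets: 3, 8, 2, 2, 5 → max 8
Option 5 regrets: 0, 5, 0, 6, 2 → max 6
Smallest max regret = 5 → Option 1.

Option 1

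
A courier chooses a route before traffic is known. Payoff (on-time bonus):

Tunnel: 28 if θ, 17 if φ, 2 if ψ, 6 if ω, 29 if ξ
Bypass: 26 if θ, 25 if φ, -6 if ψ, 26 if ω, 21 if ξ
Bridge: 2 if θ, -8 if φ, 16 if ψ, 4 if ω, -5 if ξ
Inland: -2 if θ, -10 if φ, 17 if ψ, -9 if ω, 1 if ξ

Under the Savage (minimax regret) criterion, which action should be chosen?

Tunnel

Column bests: θ=28, φ=25, ψ=17, ω=26, ξ=29.
Tunnel regrets: 0, 8, 15, 20, 0 → max 20
Bypass regrets: 2, 0, 23, 0, 8 → max 23
Bridge regrets: 26, 33, 1, 22, 34 → max 34
Inland regrets: 30, 35, 0, 35, 28 → max 35
Smallest max regret = 20 → Tunnel.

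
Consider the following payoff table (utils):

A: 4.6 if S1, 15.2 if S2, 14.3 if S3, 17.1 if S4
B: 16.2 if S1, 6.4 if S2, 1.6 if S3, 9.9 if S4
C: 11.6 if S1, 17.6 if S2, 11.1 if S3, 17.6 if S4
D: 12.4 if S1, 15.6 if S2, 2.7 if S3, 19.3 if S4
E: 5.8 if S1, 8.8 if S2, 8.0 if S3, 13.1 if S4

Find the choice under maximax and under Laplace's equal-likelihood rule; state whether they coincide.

maximax → D; laplace → C (disagree)

Row maxima: A=17.1, B=16.2, C=17.6, D=19.3, E=13.1
Best best-case = 19.3 → D.
Row averages: A=12.8, B=8.525, C=14.475, D=12.5, E=8.925
Highest average = 14.475 → C.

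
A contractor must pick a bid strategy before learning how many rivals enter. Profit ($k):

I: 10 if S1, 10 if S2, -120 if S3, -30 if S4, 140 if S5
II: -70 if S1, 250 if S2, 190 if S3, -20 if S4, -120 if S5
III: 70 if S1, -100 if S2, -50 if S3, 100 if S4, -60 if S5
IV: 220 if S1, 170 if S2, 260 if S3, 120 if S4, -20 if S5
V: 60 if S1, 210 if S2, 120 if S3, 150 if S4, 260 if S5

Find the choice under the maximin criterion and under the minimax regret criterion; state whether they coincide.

Row minima: I=-120, II=-120, III=-100, IV=-20, V=60
Best worst-case = 60 → V.
Column bests: S1=220, S2=250, S3=260, S4=150, S5=260.
I regrets: 210, 240, 380, 180, 120 → max 380
II regrets: 290, 0, 70, 170, 380 → max 380
III regrets: 150, 350, 310, 50, 320 → max 350
IV regrets: 0, 80, 0, 30, 280 → max 280
V regrets: 160, 40, 140, 0, 0 → max 160
Smallest max regret = 160 → V.

maximin → V; minimax regret → V (agree)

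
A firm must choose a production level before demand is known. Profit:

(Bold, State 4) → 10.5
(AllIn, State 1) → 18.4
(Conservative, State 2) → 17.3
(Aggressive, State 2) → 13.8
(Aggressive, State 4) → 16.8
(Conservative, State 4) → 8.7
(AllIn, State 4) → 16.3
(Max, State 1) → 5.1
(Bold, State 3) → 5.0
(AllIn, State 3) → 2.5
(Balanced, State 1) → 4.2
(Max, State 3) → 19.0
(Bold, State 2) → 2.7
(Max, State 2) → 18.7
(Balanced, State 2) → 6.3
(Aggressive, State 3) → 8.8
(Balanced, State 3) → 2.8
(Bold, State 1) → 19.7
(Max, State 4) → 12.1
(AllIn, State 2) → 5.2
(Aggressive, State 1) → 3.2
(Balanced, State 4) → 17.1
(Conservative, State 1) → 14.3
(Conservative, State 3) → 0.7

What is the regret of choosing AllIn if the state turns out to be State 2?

13.5

Best payoff under State 2 is 18.7.
Regret = 18.7 − 5.2 = 13.5.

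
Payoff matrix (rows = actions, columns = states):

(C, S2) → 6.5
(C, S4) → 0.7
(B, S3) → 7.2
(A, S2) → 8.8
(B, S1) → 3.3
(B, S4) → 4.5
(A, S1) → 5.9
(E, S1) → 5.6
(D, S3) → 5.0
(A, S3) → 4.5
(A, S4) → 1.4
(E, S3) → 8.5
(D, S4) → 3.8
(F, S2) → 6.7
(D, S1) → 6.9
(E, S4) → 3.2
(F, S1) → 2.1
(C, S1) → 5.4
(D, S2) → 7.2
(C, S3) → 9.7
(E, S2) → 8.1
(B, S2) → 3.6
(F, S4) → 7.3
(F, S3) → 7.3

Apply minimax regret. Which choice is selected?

Column bests: S1=6.9, S2=8.8, S3=9.7, S4=7.3.
A regrets: 1.0, 0.0, 5.2, 5.9 → max 5.9
B regrets: 3.6, 5.2, 2.5, 2.8 → max 5.2
C regrets: 1.5, 2.3, 0.0, 6.6 → max 6.6
D regrets: 0.0, 1.6, 4.7, 3.5 → max 4.7
E regrets: 1.3, 0.7, 1.2, 4.1 → max 4.1
F regrets: 4.8, 2.1, 2.4, 0.0 → max 4.8
Smallest max regret = 4.1 → E.

E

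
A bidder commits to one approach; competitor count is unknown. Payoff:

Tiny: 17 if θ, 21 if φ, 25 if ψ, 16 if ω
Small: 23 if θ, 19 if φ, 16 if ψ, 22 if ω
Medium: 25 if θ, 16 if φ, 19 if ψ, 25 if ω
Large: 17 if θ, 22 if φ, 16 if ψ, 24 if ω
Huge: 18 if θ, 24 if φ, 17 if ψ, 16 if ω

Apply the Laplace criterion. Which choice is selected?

Row averages: Tiny=19.75, Small=20, Medium=21.25, Large=19.75, Huge=18.75
Highest average = 21.25 → Medium.

Medium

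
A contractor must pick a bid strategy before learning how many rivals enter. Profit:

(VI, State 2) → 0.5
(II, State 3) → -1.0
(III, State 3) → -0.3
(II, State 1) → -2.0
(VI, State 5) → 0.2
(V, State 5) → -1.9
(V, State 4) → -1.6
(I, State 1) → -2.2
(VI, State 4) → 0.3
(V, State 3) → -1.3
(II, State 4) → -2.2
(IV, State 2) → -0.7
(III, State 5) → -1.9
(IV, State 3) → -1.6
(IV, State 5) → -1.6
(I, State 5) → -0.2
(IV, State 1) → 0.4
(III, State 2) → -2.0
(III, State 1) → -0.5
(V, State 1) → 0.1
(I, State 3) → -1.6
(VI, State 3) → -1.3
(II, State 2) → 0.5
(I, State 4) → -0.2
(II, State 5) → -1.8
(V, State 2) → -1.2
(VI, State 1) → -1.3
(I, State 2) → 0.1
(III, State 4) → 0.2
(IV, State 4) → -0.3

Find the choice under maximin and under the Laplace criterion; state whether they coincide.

Row minima: I=-2.2, II=-2.2, III=-2.0, IV=-1.6, V=-1.9, VI=-1.3
Best worst-case = -1.3 → VI.
Row averages: I=-0.82, II=-1.3, III=-0.9, IV=-0.76, V=-1.18, VI=-0.32
Highest average = -0.32 → VI.

maximin → VI; laplace → VI (agree)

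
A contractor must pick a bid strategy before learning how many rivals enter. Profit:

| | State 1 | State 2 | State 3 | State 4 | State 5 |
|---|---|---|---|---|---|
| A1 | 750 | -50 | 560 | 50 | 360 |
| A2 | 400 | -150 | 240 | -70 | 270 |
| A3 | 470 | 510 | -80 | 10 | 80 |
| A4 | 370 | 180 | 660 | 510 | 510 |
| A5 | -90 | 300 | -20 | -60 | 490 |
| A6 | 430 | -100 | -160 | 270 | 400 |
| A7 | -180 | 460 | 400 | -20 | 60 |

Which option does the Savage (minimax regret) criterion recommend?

A4

Column bests: State 1=750, State 2=510, State 3=660, State 4=510, State 5=510.
A1 regrets: 0, 560, 100, 460, 150 → max 560
A2 regrets: 350, 660, 420, 580, 240 → max 660
A3 regrets: 280, 0, 740, 500, 430 → max 740
A4 regrets: 380, 330, 0, 0, 0 → max 380
A5 regrets: 840, 210, 680, 570, 20 → max 840
A6 regrets: 320, 610, 820, 240, 110 → max 820
A7 regrets: 930, 50, 260, 530, 450 → max 930
Smallest max regret = 380 → A4.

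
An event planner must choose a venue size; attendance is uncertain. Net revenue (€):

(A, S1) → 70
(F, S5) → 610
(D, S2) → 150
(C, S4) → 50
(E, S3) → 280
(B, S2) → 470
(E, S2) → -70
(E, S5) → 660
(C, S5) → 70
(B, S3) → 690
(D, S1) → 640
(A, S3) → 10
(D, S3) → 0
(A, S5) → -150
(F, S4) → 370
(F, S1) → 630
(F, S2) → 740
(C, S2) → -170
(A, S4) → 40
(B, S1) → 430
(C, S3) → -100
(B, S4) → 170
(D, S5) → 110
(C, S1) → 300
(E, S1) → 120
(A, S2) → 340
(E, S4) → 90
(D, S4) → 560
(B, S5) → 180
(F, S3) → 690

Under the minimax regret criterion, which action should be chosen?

F

Column bests: S1=640, S2=740, S3=690, S4=560, S5=660.
A regrets: 570, 400, 680, 520, 810 → max 810
B regrets: 210, 270, 0, 390, 480 → max 480
C regrets: 340, 910, 790, 510, 590 → max 910
D regrets: 0, 590, 690, 0, 550 → max 690
E regrets: 520, 810, 410, 470, 0 → max 810
F regrets: 10, 0, 0, 190, 50 → max 190
Smallest max regret = 190 → F.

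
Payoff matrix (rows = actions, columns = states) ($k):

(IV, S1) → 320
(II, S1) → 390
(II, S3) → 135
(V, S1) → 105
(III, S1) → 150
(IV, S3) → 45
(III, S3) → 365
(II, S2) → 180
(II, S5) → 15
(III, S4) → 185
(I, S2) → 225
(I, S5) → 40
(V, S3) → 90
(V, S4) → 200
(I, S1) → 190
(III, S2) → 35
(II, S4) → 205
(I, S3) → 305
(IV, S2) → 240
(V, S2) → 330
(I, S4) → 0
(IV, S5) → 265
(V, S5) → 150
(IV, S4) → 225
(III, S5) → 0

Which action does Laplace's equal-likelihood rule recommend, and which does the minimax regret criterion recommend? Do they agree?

Row averages: I=152, II=185, III=147, IV=219, V=175
Highest average = 219 → IV.
Column bests: S1=390, S2=330, S3=365, S4=225, S5=265.
I regrets: 200, 105, 60, 225, 225 → max 225
II regrets: 0, 150, 230, 20, 250 → max 250
III regrets: 240, 295, 0, 40, 265 → max 295
IV regrets: 70, 90, 320, 0, 0 → max 320
V regrets: 285, 0, 275, 25, 115 → max 285
Smallest max regret = 225 → I.

laplace → IV; minimax regret → I (disagree)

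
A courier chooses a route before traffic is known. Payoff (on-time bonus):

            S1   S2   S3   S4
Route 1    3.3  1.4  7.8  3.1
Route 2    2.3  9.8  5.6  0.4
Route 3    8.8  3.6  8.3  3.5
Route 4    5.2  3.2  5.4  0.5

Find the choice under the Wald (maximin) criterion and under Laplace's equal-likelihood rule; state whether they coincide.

maximin → Route 3; laplace → Route 3 (agree)

Row minima: Route 1=1.4, Route 2=0.4, Route 3=3.5, Route 4=0.5
Best worst-case = 3.5 → Route 3.
Row averages: Route 1=3.9, Route 2=4.525, Route 3=6.05, Route 4=3.575
Highest average = 6.05 → Route 3.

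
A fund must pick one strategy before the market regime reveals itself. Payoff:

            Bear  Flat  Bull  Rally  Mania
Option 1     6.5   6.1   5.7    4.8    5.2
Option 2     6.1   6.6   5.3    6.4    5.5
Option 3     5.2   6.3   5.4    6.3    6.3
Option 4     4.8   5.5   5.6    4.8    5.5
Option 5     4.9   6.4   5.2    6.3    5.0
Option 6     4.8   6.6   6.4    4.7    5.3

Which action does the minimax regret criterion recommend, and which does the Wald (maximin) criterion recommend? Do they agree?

Column bests: Bear=6.5, Flat=6.6, Bull=6.4, Rally=6.4, Mania=6.3.
Option 1 regrets: 0.0, 0.5, 0.7, 1.6, 1.1 → max 1.6
Option 2 regrets: 0.4, 0.0, 1.1, 0.0, 0.8 → max 1.1
Option 3 regrets: 1.3, 0.3, 1.0, 0.1, 0.0 → max 1.3
Option 4 regrets: 1.7, 1.1, 0.8, 1.6, 0.8 → max 1.7
Option 5 regrets: 1.6, 0.2, 1.2, 0.1, 1.3 → max 1.6
Option 6 regrets: 1.7, 0.0, 0.0, 1.7, 1.0 → max 1.7
Smallest max regret = 1.1 → Option 2.
Row minima: Option 1=4.8, Option 2=5.3, Option 3=5.2, Option 4=4.8, Option 5=4.9, Option 6=4.7
Best worst-case = 5.3 → Option 2.

minimax regret → Option 2; maximin → Option 2 (agree)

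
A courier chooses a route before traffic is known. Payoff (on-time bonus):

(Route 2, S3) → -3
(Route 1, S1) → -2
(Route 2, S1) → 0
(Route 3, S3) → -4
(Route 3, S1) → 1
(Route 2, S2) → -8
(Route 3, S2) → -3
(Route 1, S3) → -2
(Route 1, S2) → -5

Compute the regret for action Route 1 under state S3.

0

Best payoff under S3 is -2.
Regret = -2 − (-2) = 0.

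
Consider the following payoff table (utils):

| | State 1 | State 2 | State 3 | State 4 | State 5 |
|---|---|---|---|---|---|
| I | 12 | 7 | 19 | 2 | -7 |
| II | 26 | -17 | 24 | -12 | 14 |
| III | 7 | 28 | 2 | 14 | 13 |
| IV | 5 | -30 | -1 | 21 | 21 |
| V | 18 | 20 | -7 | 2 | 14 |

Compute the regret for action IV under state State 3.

25

Best payoff under State 3 is 24.
Regret = 24 − (-1) = 25.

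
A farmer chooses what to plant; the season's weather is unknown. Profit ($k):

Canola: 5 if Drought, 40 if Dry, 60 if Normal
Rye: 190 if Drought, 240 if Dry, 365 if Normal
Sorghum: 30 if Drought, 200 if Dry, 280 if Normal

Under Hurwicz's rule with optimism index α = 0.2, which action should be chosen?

Rye

Canola: 0.2·60 + 0.8·5 = 16
Rye: 0.2·365 + 0.8·190 = 225
Sorghum: 0.2·280 + 0.8·30 = 80
Highest Hurwicz score = 225 → Rye.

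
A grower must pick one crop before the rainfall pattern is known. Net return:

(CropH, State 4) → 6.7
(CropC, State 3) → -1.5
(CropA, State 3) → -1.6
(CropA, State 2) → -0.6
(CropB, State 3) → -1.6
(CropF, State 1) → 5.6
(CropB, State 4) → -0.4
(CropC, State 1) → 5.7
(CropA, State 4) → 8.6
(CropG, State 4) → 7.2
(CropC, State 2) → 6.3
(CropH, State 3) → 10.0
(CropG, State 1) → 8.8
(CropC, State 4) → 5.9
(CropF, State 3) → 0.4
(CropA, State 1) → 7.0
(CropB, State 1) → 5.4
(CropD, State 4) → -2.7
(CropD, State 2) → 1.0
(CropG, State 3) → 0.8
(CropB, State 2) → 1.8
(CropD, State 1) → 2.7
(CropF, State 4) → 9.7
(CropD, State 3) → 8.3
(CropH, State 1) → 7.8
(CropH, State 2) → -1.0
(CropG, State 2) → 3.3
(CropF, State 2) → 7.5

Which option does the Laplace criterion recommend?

CropH

Row averages: CropG=5.025, CropC=4.1, CropA=3.35, CropF=5.8, CropD=2.325, CropH=5.875, CropB=1.3
Highest average = 5.875 → CropH.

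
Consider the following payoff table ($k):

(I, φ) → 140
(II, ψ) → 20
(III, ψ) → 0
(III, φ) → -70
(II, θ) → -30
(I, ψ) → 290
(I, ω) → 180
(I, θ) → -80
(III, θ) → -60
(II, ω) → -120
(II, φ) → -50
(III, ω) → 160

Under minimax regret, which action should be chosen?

I

Column bests: θ=-30, φ=140, ψ=290, ω=180.
I regrets: 50, 0, 0, 0 → max 50
II regrets: 0, 190, 270, 300 → max 300
III regrets: 30, 210, 290, 20 → max 290
Smallest max regret = 50 → I.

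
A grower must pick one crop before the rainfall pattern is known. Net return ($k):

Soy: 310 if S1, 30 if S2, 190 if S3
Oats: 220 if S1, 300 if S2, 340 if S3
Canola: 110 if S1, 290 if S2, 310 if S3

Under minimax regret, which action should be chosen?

Oats

Column bests: S1=310, S2=300, S3=340.
Soy regrets: 0, 270, 150 → max 270
Oats regrets: 90, 0, 0 → max 90
Canola regrets: 200, 10, 30 → max 200
Smallest max regret = 90 → Oats.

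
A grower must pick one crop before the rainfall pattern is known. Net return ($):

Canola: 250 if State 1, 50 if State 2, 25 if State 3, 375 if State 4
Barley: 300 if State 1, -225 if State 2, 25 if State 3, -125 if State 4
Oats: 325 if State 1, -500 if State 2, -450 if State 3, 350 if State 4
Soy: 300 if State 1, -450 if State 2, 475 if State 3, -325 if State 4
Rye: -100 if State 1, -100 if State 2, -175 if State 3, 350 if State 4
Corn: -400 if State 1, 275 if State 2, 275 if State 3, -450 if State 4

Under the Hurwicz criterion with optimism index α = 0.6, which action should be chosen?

Canola

Canola: 0.6·375 + 0.4·25 = 235
Barley: 0.6·300 + 0.4·(-225) = 90
Oats: 0.6·350 + 0.4·(-500) = 10
Soy: 0.6·475 + 0.4·(-450) = 105
Rye: 0.6·350 + 0.4·(-175) = 140
Corn: 0.6·275 + 0.4·(-450) = -15
Highest Hurwicz score = 235 → Canola.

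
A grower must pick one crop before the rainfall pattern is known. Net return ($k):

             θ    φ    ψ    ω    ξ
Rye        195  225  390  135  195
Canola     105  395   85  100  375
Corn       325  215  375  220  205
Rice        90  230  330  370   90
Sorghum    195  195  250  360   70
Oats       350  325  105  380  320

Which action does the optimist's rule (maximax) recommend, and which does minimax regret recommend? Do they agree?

Row maxima: Rye=390, Canola=395, Corn=375, Rice=370, Sorghum=360, Oats=380
Best best-case = 395 → Canola.
Column bests: θ=350, φ=395, ψ=390, ω=380, ξ=375.
Rye regrets: 155, 170, 0, 245, 180 → max 245
Canola regrets: 245, 0, 305, 280, 0 → max 305
Corn regrets: 25, 180, 15, 160, 170 → max 180
Rice regrets: 260, 165, 60, 10, 285 → max 285
Sorghum regrets: 155, 200, 140, 20, 305 → max 305
Oats regrets: 0, 70, 285, 0, 55 → max 285
Smallest max regret = 180 → Corn.

maximax → Canola; minimax regret → Corn (disagree)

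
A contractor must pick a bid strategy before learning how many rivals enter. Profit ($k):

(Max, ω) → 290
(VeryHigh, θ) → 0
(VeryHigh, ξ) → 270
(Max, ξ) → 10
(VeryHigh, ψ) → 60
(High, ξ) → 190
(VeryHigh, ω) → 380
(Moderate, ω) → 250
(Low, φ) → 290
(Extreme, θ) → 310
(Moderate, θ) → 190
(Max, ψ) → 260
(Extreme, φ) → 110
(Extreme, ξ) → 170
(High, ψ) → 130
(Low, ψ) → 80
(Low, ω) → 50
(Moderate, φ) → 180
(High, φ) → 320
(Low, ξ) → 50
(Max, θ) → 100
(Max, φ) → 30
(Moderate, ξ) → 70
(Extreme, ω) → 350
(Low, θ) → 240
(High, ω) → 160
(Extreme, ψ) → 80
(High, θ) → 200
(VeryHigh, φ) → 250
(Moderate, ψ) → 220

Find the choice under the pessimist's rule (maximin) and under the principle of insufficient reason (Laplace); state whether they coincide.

Row minima: Low=50, Moderate=70, High=130, VeryHigh=0, Extreme=80, Max=10
Best worst-case = 130 → High.
Row averages: Low=142, Moderate=182, High=200, VeryHigh=192, Extreme=204, Max=138
Highest average = 204 → Extreme.

maximin → High; laplace → Extreme (disagree)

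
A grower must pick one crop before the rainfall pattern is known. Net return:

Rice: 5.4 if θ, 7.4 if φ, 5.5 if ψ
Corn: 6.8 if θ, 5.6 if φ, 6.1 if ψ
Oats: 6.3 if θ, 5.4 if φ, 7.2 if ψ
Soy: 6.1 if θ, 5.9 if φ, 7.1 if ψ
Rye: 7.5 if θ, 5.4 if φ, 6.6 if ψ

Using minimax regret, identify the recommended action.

Soy

Column bests: θ=7.5, φ=7.4, ψ=7.2.
Rice regrets: 2.1, 0.0, 1.7 → max 2.1
Corn regrets: 0.7, 1.8, 1.1 → max 1.8
Oats regrets: 1.2, 2.0, 0.0 → max 2.0
Soy regrets: 1.4, 1.5, 0.1 → max 1.5
Rye regrets: 0.0, 2.0, 0.6 → max 2.0
Smallest max regret = 1.5 → Soy.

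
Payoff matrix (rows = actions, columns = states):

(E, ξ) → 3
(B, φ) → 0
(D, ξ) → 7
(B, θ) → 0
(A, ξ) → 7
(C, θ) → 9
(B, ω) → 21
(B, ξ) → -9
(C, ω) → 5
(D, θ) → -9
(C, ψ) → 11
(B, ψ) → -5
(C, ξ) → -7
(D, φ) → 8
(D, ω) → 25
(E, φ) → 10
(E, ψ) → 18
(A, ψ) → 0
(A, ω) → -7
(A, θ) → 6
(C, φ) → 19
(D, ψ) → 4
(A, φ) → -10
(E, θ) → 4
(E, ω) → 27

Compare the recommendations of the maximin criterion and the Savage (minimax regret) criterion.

Row minima: A=-10, B=-9, C=-7, D=-9, E=3
Best worst-case = 3 → E.
Column bests: θ=9, φ=19, ψ=18, ω=27, ξ=7.
A regrets: 3, 29, 18, 34, 0 → max 34
B regrets: 9, 19, 23, 6, 16 → max 23
C regrets: 0, 0, 7, 22, 14 → max 22
D regrets: 18, 11, 14, 2, 0 → max 18
E regrets: 5, 9, 0, 0, 4 → max 9
Smallest max regret = 9 → E.

maximin → E; minimax regret → E (agree)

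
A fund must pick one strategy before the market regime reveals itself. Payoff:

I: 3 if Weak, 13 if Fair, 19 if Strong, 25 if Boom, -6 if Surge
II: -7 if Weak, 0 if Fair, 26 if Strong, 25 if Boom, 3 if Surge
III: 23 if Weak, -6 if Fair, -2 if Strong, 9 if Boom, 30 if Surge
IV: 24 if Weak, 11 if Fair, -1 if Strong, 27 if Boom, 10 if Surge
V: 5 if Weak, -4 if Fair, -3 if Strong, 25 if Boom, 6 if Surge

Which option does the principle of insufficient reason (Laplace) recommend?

Row averages: I=10.8, II=9.4, III=10.8, IV=14.2, V=5.8
Highest average = 14.2 → IV.

IV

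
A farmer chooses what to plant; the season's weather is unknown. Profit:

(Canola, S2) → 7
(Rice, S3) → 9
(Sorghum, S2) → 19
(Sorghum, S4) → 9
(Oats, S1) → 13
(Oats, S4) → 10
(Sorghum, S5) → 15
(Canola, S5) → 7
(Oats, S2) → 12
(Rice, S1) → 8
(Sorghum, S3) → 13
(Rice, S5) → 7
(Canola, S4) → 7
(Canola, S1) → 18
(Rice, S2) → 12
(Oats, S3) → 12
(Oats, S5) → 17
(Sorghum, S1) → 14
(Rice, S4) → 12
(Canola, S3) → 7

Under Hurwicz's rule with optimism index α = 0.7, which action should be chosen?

Rice: 0.7·12 + 0.3·7 = 10.5
Oats: 0.7·17 + 0.3·10 = 14.9
Canola: 0.7·18 + 0.3·7 = 14.7
Sorghum: 0.7·19 + 0.3·9 = 16
Highest Hurwicz score = 16 → Sorghum.

Sorghum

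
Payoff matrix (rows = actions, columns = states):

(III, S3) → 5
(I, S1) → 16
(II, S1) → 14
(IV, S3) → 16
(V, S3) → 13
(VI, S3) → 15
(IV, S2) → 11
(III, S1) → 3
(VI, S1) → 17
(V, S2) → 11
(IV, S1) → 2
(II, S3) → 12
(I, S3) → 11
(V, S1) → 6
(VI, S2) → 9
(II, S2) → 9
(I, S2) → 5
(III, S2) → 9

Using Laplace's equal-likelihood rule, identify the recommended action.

Row averages: I=32/3, II=35/3, III=17/3, IV=29/3, V=10, VI=41/3
Highest average = 41/3 → VI.

VI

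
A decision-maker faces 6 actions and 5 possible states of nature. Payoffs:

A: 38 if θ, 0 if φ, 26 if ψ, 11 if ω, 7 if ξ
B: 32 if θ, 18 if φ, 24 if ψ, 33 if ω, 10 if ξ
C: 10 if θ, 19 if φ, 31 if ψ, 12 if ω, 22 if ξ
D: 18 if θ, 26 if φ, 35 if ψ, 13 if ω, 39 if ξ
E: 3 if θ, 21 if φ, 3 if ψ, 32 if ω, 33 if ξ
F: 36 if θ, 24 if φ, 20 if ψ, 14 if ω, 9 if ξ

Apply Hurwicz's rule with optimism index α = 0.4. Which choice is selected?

A: 0.4·38 + 0.6·0 = 15.2
B: 0.4·33 + 0.6·10 = 19.2
C: 0.4·31 + 0.6·10 = 18.4
D: 0.4·39 + 0.6·13 = 23.4
E: 0.4·33 + 0.6·3 = 15
F: 0.4·36 + 0.6·9 = 19.8
Highest Hurwicz score = 23.4 → D.

D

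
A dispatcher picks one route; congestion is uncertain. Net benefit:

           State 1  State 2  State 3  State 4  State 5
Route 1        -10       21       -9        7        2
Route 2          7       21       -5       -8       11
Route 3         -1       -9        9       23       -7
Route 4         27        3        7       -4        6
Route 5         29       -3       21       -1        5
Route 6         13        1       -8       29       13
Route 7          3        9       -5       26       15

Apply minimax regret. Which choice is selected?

Route 7

Column bests: State 1=29, State 2=21, State 3=21, State 4=29, State 5=15.
Route 1 regrets: 39, 0, 30, 22, 13 → max 39
Route 2 regrets: 22, 0, 26, 37, 4 → max 37
Route 3 regrets: 30, 30, 12, 6, 22 → max 30
Route 4 regrets: 2, 18, 14, 33, 9 → max 33
Route 5 regrets: 0, 24, 0, 30, 10 → max 30
Route 6 regrets: 16, 20, 29, 0, 2 → max 29
Route 7 regrets: 26, 12, 26, 3, 0 → max 26
Smallest max regret = 26 → Route 7.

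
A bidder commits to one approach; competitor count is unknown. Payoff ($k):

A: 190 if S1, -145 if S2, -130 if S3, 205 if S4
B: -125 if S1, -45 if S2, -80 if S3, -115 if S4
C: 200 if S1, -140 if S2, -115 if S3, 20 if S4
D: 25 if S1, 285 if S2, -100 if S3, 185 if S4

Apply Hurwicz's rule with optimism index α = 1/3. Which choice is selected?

A: 1/3·205 + 2/3·(-145) = -85/3
B: 1/3·(-45) + 2/3·(-125) = -295/3
C: 1/3·200 + 2/3·(-140) = -80/3
D: 1/3·285 + 2/3·(-100) = 85/3
Highest Hurwicz score = 85/3 → D.

D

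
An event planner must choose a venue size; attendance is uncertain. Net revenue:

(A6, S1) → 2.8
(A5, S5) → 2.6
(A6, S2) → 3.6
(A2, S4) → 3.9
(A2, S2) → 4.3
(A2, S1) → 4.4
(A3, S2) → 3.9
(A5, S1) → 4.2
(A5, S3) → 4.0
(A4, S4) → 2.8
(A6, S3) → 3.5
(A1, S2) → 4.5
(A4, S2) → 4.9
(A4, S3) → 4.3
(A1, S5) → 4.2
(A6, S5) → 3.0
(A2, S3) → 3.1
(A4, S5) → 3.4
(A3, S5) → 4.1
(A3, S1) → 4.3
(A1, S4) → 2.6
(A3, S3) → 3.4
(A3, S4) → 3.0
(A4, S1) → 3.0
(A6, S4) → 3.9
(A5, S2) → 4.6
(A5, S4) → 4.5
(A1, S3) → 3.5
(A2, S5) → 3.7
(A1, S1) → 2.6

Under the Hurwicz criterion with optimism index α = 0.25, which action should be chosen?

A1: 0.25·4.5 + 0.75·2.6 = 3.075
A2: 0.25·4.4 + 0.75·3.1 = 3.425
A3: 0.25·4.3 + 0.75·3.0 = 3.325
A4: 0.25·4.9 + 0.75·2.8 = 3.325
A5: 0.25·4.6 + 0.75·2.6 = 3.1
A6: 0.25·3.9 + 0.75·2.8 = 3.075
Highest Hurwicz score = 3.425 → A2.

A2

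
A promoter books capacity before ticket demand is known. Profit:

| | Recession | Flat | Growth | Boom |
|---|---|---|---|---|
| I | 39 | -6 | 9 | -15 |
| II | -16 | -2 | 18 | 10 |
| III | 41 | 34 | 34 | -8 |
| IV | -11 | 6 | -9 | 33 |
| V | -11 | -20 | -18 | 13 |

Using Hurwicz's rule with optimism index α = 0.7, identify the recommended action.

I: 0.7·39 + 0.3·(-15) = 22.8
II: 0.7·18 + 0.3·(-16) = 7.8
III: 0.7·41 + 0.3·(-8) = 26.3
IV: 0.7·33 + 0.3·(-11) = 19.8
V: 0.7·13 + 0.3·(-20) = 3.1
Highest Hurwicz score = 26.3 → III.

III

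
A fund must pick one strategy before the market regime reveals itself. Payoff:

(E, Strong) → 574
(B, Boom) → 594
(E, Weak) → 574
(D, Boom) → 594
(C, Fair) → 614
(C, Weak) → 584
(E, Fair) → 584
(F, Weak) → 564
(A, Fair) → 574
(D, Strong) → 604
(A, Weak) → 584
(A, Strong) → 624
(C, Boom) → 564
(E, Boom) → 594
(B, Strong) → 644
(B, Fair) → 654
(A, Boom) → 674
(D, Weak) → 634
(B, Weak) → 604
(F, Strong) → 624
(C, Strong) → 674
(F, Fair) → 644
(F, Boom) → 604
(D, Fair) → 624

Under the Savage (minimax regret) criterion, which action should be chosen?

Column bests: Weak=634, Fair=654, Strong=674, Boom=674.
A regrets: 50, 80, 50, 0 → max 80
B regrets: 30, 0, 30, 80 → max 80
C regrets: 50, 40, 0, 110 → max 110
D regrets: 0, 30, 70, 80 → max 80
E regrets: 60, 70, 100, 80 → max 100
F regrets: 70, 10, 50, 70 → max 70
Smallest max regret = 70 → F.

F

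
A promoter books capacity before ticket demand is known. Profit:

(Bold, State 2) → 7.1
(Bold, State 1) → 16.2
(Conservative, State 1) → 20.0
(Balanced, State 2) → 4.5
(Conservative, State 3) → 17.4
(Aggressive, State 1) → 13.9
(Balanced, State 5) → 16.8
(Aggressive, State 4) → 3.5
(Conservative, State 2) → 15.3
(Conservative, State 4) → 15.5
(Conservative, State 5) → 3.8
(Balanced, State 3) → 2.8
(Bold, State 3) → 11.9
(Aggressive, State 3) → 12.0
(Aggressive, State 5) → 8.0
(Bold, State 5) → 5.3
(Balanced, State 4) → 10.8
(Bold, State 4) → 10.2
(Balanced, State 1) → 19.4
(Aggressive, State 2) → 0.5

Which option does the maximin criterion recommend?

Bold

Row minima: Conservative=3.8, Balanced=2.8, Aggressive=0.5, Bold=5.3
Best worst-case = 5.3 → Bold.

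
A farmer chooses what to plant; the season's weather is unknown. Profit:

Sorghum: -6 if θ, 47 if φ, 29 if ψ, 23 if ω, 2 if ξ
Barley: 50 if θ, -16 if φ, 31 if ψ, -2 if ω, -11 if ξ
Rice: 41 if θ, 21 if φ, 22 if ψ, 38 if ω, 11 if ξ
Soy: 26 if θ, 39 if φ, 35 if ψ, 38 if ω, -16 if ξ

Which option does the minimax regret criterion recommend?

Column bests: θ=50, φ=47, ψ=35, ω=38, ξ=11.
Sorghum regrets: 56, 0, 6, 15, 9 → max 56
Barley regrets: 0, 63, 4, 40, 22 → max 63
Rice regrets: 9, 26, 13, 0, 0 → max 26
Soy regrets: 24, 8, 0, 0, 27 → max 27
Smallest max regret = 26 → Rice.

Rice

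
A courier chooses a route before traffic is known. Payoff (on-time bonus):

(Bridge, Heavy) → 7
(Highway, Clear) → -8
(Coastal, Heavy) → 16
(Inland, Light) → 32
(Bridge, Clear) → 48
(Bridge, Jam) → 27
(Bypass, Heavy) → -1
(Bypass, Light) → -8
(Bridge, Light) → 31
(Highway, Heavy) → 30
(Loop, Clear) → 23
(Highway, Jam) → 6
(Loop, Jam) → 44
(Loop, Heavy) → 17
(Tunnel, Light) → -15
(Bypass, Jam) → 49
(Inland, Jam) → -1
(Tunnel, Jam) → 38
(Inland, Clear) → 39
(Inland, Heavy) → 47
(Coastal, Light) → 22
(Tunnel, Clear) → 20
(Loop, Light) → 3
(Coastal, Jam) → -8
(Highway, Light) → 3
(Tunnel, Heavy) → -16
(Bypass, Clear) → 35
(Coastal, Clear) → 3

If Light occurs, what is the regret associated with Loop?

29

Best payoff under Light is 32.
Regret = 32 − 3 = 29.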